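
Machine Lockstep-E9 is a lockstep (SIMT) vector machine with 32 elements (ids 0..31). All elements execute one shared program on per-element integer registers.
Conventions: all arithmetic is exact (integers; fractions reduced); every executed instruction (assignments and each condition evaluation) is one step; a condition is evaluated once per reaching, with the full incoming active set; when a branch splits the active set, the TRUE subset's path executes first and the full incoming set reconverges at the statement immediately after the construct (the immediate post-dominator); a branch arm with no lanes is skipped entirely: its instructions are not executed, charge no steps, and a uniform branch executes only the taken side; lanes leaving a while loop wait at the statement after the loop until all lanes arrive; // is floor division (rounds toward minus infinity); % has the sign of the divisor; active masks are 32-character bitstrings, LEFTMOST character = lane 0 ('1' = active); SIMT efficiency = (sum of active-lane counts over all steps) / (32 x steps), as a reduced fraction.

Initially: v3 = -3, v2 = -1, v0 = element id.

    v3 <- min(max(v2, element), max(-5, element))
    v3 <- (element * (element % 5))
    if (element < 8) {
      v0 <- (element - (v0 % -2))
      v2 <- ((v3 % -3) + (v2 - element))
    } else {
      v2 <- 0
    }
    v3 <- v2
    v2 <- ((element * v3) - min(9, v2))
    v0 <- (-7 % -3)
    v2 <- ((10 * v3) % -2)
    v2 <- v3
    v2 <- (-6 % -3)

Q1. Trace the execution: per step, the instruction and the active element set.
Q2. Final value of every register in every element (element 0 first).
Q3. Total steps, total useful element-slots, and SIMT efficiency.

step 0: v3 <- min(max(v2, element), max(-5, element)) 11111111111111111111111111111111
step 1: v3 <- (element * (element % 5)) 11111111111111111111111111111111
step 2: eval (element < 8)           11111111111111111111111111111111
step 3: v0 <- (element - (v0 % -2))  11111111000000000000000000000000
step 4: v2 <- ((v3 % -3) + (v2 - element)) 11111111000000000000000000000000
step 5: v2 <- 0                      00000000111111111111111111111111
step 6: v3 <- v2                     11111111111111111111111111111111
step 7: v2 <- ((element * v3) - min(9, v2)) 11111111111111111111111111111111
step 8: v0 <- (-7 % -3)              11111111111111111111111111111111
step 9: v2 <- ((10 * v3) % -2)       11111111111111111111111111111111
step 10: v2 <- v3                     11111111111111111111111111111111
step 11: v2 <- (-6 % -3)              11111111111111111111111111111111

Answer: 12 steps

v3: -1,-4,-5,-4,-7,-6,-7,-9,0,0,0,0,0,0,0,0,0,0,0,0,0,0,0,0,0,0,0,0,0,0,0,0
v2: 0,0,0,0,0,0,0,0,0,0,0,0,0,0,0,0,0,0,0,0,0,0,0,0,0,0,0,0,0,0,0,0
v0: -1,-1,-1,-1,-1,-1,-1,-1,-1,-1,-1,-1,-1,-1,-1,-1,-1,-1,-1,-1,-1,-1,-1,-1,-1,-1,-1,-1,-1,-1,-1,-1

steps = 12; useful = 328; efficiency = 328/384 = 41/48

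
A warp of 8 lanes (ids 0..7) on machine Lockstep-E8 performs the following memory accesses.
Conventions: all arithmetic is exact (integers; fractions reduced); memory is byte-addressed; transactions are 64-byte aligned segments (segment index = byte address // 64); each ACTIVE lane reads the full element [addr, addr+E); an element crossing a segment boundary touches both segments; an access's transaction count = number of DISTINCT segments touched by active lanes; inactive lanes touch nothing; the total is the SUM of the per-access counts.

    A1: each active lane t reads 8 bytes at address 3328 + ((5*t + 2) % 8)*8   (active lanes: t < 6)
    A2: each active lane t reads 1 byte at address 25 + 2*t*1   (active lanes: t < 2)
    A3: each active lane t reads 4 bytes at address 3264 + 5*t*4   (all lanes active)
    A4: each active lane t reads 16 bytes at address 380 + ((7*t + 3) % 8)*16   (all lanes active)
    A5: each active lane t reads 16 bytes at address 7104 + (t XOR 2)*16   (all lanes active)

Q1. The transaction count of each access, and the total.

A1: 1 transaction
A2: 1 transaction
A3: 3 transactions
A4: 3 transactions
A5: 2 transactions

Answer: 1,1,3,3,2; total 10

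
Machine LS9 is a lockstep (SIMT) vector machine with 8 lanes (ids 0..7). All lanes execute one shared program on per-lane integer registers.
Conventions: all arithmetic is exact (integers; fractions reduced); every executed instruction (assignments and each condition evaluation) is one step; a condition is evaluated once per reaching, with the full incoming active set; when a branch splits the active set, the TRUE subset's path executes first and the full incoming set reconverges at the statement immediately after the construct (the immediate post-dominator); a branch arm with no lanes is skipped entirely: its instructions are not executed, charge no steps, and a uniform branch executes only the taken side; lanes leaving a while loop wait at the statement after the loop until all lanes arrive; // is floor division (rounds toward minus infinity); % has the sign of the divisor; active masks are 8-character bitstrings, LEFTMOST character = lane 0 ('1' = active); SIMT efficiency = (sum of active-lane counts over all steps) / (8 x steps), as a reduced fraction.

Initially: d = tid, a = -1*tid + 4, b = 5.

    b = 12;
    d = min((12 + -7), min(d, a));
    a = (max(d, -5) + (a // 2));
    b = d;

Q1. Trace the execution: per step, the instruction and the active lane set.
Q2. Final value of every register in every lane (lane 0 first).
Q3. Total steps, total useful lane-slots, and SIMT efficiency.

step 0: b <- 12                      11111111
step 1: d <- min((12 + -7), min(d, a)) 11111111
step 2: a <- (max(d, -5) + (a // 2)) 11111111
step 3: b <- d                       11111111

Answer: 4 steps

d: 0,1,2,1,0,-1,-2,-3
a: 2,2,3,1,0,-2,-3,-5
b: 0,1,2,1,0,-1,-2,-3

steps = 4; useful = 32; efficiency = 32/32 = 1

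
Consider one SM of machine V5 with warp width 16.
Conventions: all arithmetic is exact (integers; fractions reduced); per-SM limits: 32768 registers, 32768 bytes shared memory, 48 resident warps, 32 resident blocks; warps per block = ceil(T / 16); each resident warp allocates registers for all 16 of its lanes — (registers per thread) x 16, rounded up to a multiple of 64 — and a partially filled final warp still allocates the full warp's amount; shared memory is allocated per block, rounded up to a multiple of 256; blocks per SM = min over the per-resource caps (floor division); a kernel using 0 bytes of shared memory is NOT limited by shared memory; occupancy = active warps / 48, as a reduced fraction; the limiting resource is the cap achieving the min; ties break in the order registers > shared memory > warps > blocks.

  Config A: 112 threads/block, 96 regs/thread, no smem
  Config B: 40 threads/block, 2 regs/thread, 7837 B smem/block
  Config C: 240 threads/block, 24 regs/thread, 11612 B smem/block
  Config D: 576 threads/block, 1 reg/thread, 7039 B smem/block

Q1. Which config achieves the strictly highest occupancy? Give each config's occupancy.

occupancies: A 7/16, B 1/4, C 5/8, D 3/4

Answer: D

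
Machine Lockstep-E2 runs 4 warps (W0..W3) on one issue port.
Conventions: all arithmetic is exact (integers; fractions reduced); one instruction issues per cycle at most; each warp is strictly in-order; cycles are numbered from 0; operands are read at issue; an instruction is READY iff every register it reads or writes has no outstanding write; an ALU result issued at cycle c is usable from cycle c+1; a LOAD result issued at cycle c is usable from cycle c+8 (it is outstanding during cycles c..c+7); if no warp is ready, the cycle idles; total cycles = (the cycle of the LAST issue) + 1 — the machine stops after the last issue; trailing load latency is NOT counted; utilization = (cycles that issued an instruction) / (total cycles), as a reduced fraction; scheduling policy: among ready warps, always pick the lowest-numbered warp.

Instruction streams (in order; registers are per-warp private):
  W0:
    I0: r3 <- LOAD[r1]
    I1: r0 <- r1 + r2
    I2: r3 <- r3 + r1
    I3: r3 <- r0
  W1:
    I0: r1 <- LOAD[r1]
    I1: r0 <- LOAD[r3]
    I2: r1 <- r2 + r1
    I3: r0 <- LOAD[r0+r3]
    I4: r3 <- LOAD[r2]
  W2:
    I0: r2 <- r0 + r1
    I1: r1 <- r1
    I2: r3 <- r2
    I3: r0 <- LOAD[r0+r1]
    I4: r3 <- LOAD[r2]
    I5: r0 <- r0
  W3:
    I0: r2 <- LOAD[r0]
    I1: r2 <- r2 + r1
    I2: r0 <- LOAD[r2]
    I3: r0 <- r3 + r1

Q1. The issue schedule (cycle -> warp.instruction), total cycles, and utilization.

cycle 0: W0.I0
cycle 1: W0.I1
cycle 2: W1.I0
cycle 3: W1.I1
cycle 4: W2.I0
cycle 5: W2.I1
cycle 6: W2.I2
cycle 7: W2.I3
cycle 8: W0.I2
cycle 9: W0.I3
cycle 10: W1.I2
cycle 11: W1.I3
cycle 12: W1.I4
cycle 13: W2.I4
cycle 14: W3.I0
cycle 15: W2.I5
cycle 16: idle
cycle 17: idle
cycle 18: idle
cycle 19: idle
cycle 20: idle
cycle 21: idle
cycle 22: W3.I1
cycle 23: W3.I2
cycle 24: idle
cycle 25: idle
cycle 26: idle
cycle 27: idle
cycle 28: idle
cycle 29: idle
cycle 30: idle
cycle 31: W3.I3

Answer: 32 cycles, utilization 19/32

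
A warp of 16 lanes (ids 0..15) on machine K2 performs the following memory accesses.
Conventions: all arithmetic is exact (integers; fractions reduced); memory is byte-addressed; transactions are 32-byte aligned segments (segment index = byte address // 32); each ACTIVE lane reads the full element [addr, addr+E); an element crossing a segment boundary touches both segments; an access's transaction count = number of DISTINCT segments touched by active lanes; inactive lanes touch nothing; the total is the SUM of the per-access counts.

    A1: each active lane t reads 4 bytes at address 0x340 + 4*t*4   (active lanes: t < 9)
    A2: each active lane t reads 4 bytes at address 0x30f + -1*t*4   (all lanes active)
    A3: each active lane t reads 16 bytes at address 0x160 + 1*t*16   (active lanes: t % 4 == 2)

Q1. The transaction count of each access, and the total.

A1: 5 transactions
A2: 3 transactions
A3: 4 transactions

Answer: 5,3,4; total 12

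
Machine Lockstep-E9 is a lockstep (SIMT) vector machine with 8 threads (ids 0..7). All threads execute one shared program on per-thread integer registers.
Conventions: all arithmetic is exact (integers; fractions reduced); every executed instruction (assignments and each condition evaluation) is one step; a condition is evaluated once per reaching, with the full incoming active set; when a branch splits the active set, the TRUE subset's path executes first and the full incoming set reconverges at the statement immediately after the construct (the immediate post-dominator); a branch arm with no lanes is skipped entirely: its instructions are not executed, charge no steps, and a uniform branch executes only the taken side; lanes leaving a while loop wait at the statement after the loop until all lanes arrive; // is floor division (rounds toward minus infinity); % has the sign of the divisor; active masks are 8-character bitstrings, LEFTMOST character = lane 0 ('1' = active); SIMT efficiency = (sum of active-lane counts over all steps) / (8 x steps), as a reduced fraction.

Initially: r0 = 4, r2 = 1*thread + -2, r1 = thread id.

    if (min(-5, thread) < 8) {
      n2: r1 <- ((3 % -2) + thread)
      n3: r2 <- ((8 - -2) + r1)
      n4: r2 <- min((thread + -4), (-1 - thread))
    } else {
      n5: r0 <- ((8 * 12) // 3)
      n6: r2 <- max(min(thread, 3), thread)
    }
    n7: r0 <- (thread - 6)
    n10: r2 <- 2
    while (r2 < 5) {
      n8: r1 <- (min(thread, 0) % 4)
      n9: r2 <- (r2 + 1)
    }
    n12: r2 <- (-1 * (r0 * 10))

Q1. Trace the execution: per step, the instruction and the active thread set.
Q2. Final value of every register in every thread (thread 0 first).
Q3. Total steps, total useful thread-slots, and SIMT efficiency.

step 0: eval (min(-5, thread) < 8)   11111111
step 1: r1 <- ((3 % -2) + thread)    11111111
step 2: r2 <- ((8 - -2) + r1)        11111111
step 3: r2 <- min((thread + -4), (-1 - thread)) 11111111
step 4: r0 <- (thread - 6)           11111111
step 5: r2 <- 2                      11111111
step 6: eval (r2 < 5)                11111111
step 7: r1 <- (min(thread, 0) % 4)   11111111
step 8: r2 <- (r2 + 1)               11111111
step 9: eval (r2 < 5)                11111111
step 10: r1 <- (min(thread, 0) % 4)   11111111
step 11: r2 <- (r2 + 1)               11111111
step 12: eval (r2 < 5)                11111111
step 13: r1 <- (min(thread, 0) % 4)   11111111
step 14: r2 <- (r2 + 1)               11111111
step 15: eval (r2 < 5)                11111111
step 16: r2 <- (-1 * (r0 * 10))       11111111

Answer: 17 steps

r0: -6,-5,-4,-3,-2,-1,0,1
r2: 60,50,40,30,20,10,0,-10
r1: 0,0,0,0,0,0,0,0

steps = 17; useful = 136; efficiency = 136/136 = 1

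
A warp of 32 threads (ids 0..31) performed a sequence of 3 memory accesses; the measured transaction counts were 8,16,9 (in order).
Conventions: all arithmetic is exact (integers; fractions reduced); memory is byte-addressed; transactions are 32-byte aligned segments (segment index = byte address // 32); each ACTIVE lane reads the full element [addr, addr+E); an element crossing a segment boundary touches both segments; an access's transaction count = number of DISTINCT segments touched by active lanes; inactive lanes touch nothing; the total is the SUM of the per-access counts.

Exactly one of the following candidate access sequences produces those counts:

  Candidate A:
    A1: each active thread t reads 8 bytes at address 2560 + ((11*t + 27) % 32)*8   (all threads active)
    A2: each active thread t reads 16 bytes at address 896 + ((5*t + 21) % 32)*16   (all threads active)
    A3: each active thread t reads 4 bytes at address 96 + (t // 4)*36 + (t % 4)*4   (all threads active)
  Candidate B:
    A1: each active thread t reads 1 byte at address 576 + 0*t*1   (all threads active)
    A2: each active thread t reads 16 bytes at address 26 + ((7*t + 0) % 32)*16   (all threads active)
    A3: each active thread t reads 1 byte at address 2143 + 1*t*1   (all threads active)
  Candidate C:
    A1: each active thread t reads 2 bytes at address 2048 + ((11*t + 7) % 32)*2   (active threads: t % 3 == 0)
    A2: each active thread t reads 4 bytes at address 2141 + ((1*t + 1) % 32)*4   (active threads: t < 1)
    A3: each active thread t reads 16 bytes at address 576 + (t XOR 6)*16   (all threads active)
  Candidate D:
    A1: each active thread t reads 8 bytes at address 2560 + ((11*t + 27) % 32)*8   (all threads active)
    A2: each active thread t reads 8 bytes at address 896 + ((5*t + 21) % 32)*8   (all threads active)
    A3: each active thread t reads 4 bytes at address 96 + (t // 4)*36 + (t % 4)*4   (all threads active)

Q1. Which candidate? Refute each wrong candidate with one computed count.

B: A1 gives 1 transaction, not 8
C: A1 gives 2 transactions, not 8
D: A2 gives 8 transactions, not 16
A: all counts match (8,16,9)

Answer: A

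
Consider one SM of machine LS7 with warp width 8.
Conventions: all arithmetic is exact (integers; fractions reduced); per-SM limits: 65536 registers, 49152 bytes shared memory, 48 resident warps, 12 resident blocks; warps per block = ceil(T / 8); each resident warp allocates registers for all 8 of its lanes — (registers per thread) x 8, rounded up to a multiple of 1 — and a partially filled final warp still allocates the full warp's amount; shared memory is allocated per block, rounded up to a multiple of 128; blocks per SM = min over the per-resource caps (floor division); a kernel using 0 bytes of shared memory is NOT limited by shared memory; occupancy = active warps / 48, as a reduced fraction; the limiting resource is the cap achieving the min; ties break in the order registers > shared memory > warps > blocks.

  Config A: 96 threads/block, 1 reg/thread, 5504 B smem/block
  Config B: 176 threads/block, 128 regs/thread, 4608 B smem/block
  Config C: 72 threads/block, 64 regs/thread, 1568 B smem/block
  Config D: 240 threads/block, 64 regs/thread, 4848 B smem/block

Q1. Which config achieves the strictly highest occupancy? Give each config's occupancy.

occupancies: A 1, B 11/12, C 15/16, D 5/8

Answer: A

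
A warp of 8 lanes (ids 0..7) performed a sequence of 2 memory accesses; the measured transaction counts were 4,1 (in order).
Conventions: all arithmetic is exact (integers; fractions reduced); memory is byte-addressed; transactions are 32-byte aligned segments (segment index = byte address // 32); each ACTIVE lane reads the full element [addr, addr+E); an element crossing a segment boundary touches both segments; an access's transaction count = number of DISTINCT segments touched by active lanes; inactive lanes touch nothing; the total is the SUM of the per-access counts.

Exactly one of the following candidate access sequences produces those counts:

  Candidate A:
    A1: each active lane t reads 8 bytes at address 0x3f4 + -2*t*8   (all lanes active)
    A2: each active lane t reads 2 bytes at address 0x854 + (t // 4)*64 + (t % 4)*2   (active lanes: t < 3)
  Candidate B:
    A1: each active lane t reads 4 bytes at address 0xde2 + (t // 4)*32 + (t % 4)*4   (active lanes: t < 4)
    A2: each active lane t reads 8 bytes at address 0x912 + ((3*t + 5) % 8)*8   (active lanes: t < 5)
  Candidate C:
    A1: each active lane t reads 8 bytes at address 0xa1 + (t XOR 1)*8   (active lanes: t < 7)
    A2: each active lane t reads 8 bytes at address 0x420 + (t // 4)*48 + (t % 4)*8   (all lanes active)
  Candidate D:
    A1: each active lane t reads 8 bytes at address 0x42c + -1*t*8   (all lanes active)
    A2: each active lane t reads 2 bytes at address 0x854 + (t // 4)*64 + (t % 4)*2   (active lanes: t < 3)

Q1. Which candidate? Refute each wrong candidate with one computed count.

B: A1 gives 1 transaction, not 4
C: A1 gives 3 transactions, not 4
D: A1 gives 3 transactions, not 4
A: all counts match (4,1)

Answer: A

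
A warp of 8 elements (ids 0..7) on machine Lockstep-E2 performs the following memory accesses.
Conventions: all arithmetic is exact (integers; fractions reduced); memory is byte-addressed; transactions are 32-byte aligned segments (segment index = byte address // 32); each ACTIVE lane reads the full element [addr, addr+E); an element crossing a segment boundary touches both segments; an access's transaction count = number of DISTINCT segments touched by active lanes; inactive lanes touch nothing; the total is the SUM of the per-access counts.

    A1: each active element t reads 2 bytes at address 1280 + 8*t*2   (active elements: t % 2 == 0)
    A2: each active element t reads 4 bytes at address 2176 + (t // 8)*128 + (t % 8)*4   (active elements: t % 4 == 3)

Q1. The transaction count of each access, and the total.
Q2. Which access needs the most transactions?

A1: 4 transactions
A2: 1 transaction

Answer: 4,1; total 5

Answer: A1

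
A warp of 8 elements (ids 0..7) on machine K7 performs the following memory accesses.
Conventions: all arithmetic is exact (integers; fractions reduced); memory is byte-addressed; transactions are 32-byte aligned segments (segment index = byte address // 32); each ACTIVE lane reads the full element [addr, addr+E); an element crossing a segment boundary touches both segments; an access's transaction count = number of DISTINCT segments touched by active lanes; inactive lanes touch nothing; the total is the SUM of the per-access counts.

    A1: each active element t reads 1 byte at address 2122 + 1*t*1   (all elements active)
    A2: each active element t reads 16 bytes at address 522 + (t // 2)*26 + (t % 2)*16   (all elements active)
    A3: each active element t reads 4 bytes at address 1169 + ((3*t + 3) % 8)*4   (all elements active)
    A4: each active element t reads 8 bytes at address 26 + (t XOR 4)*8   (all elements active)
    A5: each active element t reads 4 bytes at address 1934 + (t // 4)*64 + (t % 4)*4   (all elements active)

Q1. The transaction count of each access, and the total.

A1: 1 transaction
A2: 4 transactions
A3: 2 transactions
A4: 3 transactions
A5: 2 transactions

Answer: 1,4,2,3,2; total 12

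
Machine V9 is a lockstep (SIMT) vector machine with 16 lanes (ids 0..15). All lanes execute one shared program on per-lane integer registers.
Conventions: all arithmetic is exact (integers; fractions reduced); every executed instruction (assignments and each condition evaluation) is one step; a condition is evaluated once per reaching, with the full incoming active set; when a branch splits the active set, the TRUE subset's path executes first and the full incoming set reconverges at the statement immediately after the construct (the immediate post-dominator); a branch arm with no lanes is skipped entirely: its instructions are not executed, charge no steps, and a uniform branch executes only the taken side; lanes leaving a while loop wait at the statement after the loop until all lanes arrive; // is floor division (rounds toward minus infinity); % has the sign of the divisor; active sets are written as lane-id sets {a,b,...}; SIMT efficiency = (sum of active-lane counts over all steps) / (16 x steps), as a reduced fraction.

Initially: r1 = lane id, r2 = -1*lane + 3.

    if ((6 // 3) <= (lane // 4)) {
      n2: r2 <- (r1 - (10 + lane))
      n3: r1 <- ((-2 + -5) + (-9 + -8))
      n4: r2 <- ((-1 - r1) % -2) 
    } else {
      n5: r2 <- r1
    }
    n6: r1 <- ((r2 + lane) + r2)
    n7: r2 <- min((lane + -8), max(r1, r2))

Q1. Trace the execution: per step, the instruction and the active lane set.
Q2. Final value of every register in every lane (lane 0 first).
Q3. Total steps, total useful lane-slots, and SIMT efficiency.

step 0: eval ((6 // 3) <= (lane // 4)) {0,1,2,3,4,5,6,7,8,9,10,11,12,13,14,15}
step 1: r2 <- (r1 - (10 + lane))     {8,9,10,11,12,13,14,15}
step 2: r1 <- ((-2 + -5) + (-9 + -8)) {8,9,10,11,12,13,14,15}
step 3: r2 <- ((-1 - r1) % -2)       {8,9,10,11,12,13,14,15}
step 4: r2 <- r1                     {0,1,2,3,4,5,6,7}
step 5: r1 <- ((r2 + lane) + r2)     {0,1,2,3,4,5,6,7,8,9,10,11,12,13,14,15}
step 6: r2 <- min((lane + -8), max(r1, r2)) {0,1,2,3,4,5,6,7,8,9,10,11,12,13,14,15}

Answer: 7 steps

r1: 0,3,6,9,12,15,18,21,6,7,8,9,10,11,12,13
r2: -8,-7,-6,-5,-4,-3,-2,-1,0,1,2,3,4,5,6,7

steps = 7; useful = 80; efficiency = 80/112 = 5/7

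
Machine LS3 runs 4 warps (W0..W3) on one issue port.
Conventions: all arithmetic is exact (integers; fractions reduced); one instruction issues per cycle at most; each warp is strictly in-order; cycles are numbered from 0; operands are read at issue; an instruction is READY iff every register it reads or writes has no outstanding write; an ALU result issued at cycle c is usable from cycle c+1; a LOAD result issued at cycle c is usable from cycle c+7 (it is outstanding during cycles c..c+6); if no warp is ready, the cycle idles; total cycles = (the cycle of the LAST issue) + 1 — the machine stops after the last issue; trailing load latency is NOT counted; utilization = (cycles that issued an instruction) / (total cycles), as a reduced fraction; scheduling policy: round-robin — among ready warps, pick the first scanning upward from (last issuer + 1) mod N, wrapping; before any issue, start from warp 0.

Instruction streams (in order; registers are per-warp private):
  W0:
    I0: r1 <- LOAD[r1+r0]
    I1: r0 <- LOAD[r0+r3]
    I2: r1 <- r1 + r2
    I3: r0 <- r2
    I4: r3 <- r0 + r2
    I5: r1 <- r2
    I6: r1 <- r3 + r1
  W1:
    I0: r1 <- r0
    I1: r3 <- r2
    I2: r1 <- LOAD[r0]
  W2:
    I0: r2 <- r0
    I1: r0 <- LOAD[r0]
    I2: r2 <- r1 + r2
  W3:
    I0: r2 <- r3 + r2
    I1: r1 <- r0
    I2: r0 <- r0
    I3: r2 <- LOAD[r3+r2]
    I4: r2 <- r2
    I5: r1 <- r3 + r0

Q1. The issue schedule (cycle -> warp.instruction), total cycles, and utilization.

cycle 0: W0.I0
cycle 1: W1.I0
cycle 2: W2.I0
cycle 3: W3.I0
cycle 4: W0.I1
cycle 5: W1.I1
cycle 6: W2.I1
cycle 7: W3.I1
cycle 8: W0.I2
cycle 9: W1.I2
cycle 10: W2.I2
cycle 11: W3.I2
cycle 12: W0.I3
cycle 13: W3.I3
cycle 14: W0.I4
cycle 15: W0.I5
cycle 16: W0.I6
cycle 17: idle
cycle 18: idle
cycle 19: idle
cycle 20: W3.I4
cycle 21: W3.I5

Answer: 22 cycles, utilization 19/22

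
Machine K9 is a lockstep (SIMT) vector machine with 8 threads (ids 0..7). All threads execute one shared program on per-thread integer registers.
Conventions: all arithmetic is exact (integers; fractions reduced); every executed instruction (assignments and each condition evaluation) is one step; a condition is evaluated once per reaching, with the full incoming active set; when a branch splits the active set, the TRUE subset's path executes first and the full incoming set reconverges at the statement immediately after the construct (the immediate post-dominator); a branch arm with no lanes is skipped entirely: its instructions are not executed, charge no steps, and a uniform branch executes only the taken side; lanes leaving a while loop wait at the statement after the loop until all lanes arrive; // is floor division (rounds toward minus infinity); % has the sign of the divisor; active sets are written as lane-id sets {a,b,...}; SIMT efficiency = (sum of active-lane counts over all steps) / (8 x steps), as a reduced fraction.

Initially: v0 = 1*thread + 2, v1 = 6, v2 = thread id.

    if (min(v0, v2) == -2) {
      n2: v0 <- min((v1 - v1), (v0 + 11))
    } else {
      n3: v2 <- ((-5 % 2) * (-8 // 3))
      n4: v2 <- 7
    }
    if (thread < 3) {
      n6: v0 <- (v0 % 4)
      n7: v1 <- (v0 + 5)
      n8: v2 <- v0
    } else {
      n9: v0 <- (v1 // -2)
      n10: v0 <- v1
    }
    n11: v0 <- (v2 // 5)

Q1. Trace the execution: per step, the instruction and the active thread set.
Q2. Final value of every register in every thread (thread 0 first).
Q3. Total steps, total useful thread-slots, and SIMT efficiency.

step 0: eval (min(v0, v2) == -2)     {0,1,2,3,4,5,6,7}
step 1: v2 <- ((-5 % 2) * (-8 // 3)) {0,1,2,3,4,5,6,7}
step 2: v2 <- 7                      {0,1,2,3,4,5,6,7}
step 3: eval (thread < 3)            {0,1,2,3,4,5,6,7}
step 4: v0 <- (v0 % 4)               {0,1,2}
step 5: v1 <- (v0 + 5)               {0,1,2}
step 6: v2 <- v0                     {0,1,2}
step 7: v0 <- (v1 // -2)             {3,4,5,6,7}
step 8: v0 <- v1                     {3,4,5,6,7}
step 9: v0 <- (v2 // 5)              {0,1,2,3,4,5,6,7}

Answer: 10 steps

v0: 0,0,0,1,1,1,1,1
v1: 7,8,5,6,6,6,6,6
v2: 2,3,0,7,7,7,7,7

steps = 10; useful = 59; efficiency = 59/80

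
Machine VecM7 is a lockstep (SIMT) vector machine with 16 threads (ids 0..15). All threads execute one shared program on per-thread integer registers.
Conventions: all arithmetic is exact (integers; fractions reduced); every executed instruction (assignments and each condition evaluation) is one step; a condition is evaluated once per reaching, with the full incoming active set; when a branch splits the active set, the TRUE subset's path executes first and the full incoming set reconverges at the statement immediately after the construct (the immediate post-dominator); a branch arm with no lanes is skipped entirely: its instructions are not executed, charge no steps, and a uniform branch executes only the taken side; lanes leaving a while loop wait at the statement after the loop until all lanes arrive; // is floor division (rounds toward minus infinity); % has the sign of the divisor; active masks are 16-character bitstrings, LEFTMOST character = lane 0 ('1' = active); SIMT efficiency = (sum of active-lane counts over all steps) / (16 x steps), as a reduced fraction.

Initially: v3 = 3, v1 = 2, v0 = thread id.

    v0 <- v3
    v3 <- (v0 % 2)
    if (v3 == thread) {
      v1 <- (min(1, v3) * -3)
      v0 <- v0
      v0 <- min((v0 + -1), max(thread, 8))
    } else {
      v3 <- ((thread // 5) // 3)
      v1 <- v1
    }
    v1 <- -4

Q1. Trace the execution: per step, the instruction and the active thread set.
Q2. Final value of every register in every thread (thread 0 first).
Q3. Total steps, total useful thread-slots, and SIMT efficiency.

step 0: v0 <- v3                     1111111111111111
step 1: v3 <- (v0 % 2)               1111111111111111
step 2: eval (v3 == thread)          1111111111111111
step 3: v1 <- (min(1, v3) * -3)      0100000000000000
step 4: v0 <- v0                     0100000000000000
step 5: v0 <- min((v0 + -1), max(thread, 8)) 0100000000000000
step 6: v3 <- ((thread // 5) // 3)   1011111111111111
step 7: v1 <- v1                     1011111111111111
step 8: v1 <- -4                     1111111111111111

Answer: 9 steps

v3: 0,1,0,0,0,0,0,0,0,0,0,0,0,0,0,1
v1: -4,-4,-4,-4,-4,-4,-4,-4,-4,-4,-4,-4,-4,-4,-4,-4
v0: 3,2,3,3,3,3,3,3,3,3,3,3,3,3,3,3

steps = 9; useful = 97; efficiency = 97/144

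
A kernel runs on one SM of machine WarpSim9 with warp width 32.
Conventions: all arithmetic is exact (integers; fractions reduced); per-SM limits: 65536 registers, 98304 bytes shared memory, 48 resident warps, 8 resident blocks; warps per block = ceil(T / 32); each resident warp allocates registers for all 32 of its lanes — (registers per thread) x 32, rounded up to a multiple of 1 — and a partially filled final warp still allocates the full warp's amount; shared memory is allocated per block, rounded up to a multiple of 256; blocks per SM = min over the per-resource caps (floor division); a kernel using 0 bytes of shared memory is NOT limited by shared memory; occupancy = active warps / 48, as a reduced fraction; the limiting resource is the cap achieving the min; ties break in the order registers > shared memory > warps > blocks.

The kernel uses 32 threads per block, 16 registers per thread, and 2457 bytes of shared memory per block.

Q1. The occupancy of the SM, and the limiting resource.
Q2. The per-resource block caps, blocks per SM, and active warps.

Answer: occupancy 1/6, limited by blocks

registers: 128 blocks
shared memory: 38 blocks
warps: 48 blocks
blocks: 8 blocks

Answer: 8 blocks, 8 active warps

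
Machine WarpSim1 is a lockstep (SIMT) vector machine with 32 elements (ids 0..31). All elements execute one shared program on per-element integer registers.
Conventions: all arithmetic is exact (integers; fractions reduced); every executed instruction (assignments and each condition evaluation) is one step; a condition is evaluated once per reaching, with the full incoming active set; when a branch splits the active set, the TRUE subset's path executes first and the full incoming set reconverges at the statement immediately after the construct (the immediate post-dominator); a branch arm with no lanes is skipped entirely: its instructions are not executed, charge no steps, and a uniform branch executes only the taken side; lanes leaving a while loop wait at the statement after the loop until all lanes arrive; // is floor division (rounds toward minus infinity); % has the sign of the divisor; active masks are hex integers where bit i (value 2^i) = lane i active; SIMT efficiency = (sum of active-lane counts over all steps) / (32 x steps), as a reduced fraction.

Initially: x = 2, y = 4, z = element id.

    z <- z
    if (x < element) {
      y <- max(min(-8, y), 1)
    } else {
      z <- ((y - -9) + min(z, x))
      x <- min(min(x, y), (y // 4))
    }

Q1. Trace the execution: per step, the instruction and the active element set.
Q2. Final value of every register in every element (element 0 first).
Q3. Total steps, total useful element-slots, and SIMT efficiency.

step 0: z <- z                       0xffffffff
step 1: eval (x < element)           0xffffffff
step 2: y <- max(min(-8, y), 1)      0xfffffff8
step 3: z <- ((y - -9) + min(z, x))  0x00000007
step 4: x <- min(min(x, y), (y // 4)) 0x00000007

Answer: 5 steps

x: 1,1,1,2,2,2,2,2,2,2,2,2,2,2,2,2,2,2,2,2,2,2,2,2,2,2,2,2,2,2,2,2
y: 4,4,4,1,1,1,1,1,1,1,1,1,1,1,1,1,1,1,1,1,1,1,1,1,1,1,1,1,1,1,1,1
z: 13,14,15,3,4,5,6,7,8,9,10,11,12,13,14,15,16,17,18,19,20,21,22,23,24,25,26,27,28,29,30,31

steps = 5; useful = 99; efficiency = 99/160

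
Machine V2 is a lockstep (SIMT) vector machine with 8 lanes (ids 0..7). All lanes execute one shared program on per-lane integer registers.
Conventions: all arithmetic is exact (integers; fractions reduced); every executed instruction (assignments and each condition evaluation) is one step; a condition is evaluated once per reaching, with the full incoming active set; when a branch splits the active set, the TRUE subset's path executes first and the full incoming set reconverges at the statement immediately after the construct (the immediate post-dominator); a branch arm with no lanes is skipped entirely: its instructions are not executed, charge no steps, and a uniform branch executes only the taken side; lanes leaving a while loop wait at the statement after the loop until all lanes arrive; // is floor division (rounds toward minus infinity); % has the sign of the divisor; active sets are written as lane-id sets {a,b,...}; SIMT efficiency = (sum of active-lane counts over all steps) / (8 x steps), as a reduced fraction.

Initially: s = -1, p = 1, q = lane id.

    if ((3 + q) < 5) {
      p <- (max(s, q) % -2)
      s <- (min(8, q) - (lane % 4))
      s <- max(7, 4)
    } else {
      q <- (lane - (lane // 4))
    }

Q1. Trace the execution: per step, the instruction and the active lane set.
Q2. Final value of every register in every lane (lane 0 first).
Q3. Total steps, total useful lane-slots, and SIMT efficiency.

step 0: eval ((3 + q) < 5)           {0,1,2,3,4,5,6,7}
step 1: p <- (max(s, q) % -2)        {0,1}
step 2: s <- (min(8, q) - (lane % 4)) {0,1}
step 3: s <- max(7, 4)               {0,1}
step 4: q <- (lane - (lane // 4))    {2,3,4,5,6,7}

Answer: 5 steps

s: 7,7,-1,-1,-1,-1,-1,-1
p: 0,-1,1,1,1,1,1,1
q: 0,1,2,3,3,4,5,6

steps = 5; useful = 20; efficiency = 20/40 = 1/2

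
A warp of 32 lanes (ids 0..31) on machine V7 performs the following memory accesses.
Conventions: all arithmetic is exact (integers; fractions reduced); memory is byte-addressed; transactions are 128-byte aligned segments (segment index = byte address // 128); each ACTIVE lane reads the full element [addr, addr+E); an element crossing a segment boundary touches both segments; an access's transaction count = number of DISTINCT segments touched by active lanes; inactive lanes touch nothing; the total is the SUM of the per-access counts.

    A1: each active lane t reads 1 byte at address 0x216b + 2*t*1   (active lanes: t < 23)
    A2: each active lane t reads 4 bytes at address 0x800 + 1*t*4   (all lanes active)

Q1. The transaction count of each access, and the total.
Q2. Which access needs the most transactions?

A1: 2 transactions
A2: 1 transaction

Answer: 2,1; total 3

Answer: A1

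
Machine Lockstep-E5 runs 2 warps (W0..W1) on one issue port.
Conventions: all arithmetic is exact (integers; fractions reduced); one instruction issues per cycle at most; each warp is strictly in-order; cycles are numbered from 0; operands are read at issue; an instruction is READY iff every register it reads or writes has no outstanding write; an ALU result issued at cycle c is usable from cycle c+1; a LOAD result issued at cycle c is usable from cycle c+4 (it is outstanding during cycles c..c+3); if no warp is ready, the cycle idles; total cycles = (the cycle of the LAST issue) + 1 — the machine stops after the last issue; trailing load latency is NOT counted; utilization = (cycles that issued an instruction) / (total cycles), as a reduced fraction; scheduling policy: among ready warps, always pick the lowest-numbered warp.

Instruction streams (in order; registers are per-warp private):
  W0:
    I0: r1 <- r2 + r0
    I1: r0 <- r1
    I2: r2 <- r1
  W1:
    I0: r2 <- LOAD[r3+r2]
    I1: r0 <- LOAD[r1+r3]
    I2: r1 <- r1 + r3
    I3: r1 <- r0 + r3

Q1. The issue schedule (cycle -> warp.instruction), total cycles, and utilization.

cycle 0: W0.I0
cycle 1: W0.I1
cycle 2: W0.I2
cycle 3: W1.I0
cycle 4: W1.I1
cycle 5: W1.I2
cycle 6: idle
cycle 7: idle
cycle 8: W1.I3

Answer: 9 cycles, utilization 7/9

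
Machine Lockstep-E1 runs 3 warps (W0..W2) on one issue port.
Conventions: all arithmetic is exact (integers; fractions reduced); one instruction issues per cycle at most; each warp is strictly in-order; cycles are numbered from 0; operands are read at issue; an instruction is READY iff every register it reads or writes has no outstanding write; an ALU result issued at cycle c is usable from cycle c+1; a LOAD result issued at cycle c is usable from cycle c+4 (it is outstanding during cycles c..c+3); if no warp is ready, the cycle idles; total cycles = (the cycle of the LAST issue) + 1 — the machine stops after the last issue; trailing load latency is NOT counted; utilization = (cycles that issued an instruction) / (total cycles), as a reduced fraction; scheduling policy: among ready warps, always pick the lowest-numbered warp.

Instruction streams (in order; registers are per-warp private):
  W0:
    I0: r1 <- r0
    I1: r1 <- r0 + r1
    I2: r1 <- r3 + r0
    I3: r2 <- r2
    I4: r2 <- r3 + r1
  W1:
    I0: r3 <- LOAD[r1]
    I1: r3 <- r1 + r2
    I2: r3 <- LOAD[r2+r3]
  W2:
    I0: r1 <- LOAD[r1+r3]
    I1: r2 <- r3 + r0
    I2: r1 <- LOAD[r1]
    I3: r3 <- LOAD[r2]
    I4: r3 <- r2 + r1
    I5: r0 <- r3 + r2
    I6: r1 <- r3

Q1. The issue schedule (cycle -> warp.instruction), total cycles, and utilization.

cycle 0: W0.I0
cycle 1: W0.I1
cycle 2: W0.I2
cycle 3: W0.I3
cycle 4: W0.I4
cycle 5: W1.I0
cycle 6: W2.I0
cycle 7: W2.I1
cycle 8: idle
cycle 9: W1.I1
cycle 10: W1.I2
cycle 11: W2.I2
cycle 12: W2.I3
cycle 13: idle
cycle 14: idle
cycle 15: idle
cycle 16: W2.I4
cycle 17: W2.I5
cycle 18: W2.I6

Answer: 19 cycles, utilization 15/19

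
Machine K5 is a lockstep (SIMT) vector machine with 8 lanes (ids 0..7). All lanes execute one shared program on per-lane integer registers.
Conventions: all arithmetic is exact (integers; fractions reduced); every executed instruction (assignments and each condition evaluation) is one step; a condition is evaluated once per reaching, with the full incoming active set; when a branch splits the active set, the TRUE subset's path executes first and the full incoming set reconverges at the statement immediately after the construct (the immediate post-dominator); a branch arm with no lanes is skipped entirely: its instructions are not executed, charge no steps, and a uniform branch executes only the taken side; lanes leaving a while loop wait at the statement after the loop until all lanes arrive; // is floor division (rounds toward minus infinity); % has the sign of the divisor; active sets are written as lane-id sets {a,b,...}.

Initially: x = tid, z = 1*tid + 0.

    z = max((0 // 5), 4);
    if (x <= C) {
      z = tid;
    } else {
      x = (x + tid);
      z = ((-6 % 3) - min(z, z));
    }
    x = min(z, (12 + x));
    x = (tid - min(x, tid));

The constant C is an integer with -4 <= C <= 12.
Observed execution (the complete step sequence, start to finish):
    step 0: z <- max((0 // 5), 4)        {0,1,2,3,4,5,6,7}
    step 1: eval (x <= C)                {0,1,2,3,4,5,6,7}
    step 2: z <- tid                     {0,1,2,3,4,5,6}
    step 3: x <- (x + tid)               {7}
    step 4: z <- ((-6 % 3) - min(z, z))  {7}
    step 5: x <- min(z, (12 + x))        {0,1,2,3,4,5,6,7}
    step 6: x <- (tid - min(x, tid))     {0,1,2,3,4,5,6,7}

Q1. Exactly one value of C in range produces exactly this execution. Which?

Answer: C = 6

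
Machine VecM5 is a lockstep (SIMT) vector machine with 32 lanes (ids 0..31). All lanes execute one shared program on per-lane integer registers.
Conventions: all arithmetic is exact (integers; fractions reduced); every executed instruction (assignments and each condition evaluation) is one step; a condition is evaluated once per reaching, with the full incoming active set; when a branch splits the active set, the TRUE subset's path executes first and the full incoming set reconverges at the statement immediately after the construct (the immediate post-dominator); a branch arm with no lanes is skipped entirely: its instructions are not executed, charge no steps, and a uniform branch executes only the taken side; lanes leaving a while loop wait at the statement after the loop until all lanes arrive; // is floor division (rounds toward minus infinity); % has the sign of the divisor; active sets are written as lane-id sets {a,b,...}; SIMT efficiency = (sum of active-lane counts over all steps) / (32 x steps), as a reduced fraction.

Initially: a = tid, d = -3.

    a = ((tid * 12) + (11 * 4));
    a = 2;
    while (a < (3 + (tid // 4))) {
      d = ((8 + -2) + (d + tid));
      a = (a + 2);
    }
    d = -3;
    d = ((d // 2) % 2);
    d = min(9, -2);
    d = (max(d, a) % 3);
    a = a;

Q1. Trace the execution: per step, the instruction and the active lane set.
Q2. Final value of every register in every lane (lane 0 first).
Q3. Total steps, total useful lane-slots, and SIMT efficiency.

step 0: a <- ((tid * 12) + (11 * 4)) {0,1,2,3,4,5,6,7,8,9,10,11,12,13,14,15,16,17,18,19,20,21,22,23,24,25,26,27,28,29,30,31}
step 1: a <- 2                       {0,1,2,3,4,5,6,7,8,9,10,11,12,13,14,15,16,17,18,19,20,21,22,23,24,25,26,27,28,29,30,31}
step 2: eval (a < (3 + (tid // 4)))  {0,1,2,3,4,5,6,7,8,9,10,11,12,13,14,15,16,17,18,19,20,21,22,23,24,25,26,27,28,29,30,31}
step 3: d <- ((8 + -2) + (d + tid))  {0,1,2,3,4,5,6,7,8,9,10,11,12,13,14,15,16,17,18,19,20,21,22,23,24,25,26,27,28,29,30,31}
step 4: a <- (a + 2)                 {0,1,2,3,4,5,6,7,8,9,10,11,12,13,14,15,16,17,18,19,20,21,22,23,24,25,26,27,28,29,30,31}
step 5: eval (a < (3 + (tid // 4)))  {0,1,2,3,4,5,6,7,8,9,10,11,12,13,14,15,16,17,18,19,20,21,22,23,24,25,26,27,28,29,30,31}
step 6: d <- ((8 + -2) + (d + tid))  {8,9,10,11,12,13,14,15,16,17,18,19,20,21,22,23,24,25,26,27,28,29,30,31}
step 7: a <- (a + 2)                 {8,9,10,11,12,13,14,15,16,17,18,19,20,21,22,23,24,25,26,27,28,29,30,31}
step 8: eval (a < (3 + (tid // 4)))  {8,9,10,11,12,13,14,15,16,17,18,19,20,21,22,23,24,25,26,27,28,29,30,31}
step 9: d <- ((8 + -2) + (d + tid))  {16,17,18,19,20,21,22,23,24,25,26,27,28,29,30,31}
step 10: a <- (a + 2)                 {16,17,18,19,20,21,22,23,24,25,26,27,28,29,30,31}
step 11: eval (a < (3 + (tid // 4)))  {16,17,18,19,20,21,22,23,24,25,26,27,28,29,30,31}
step 12: d <- ((8 + -2) + (d + tid))  {24,25,26,27,28,29,30,31}
step 13: a <- (a + 2)                 {24,25,26,27,28,29,30,31}
step 14: eval (a < (3 + (tid // 4)))  {24,25,26,27,28,29,30,31}
step 15: d <- -3                      {0,1,2,3,4,5,6,7,8,9,10,11,12,13,14,15,16,17,18,19,20,21,22,23,24,25,26,27,28,29,30,31}
step 16: d <- ((d // 2) % 2)          {0,1,2,3,4,5,6,7,8,9,10,11,12,13,14,15,16,17,18,19,20,21,22,23,24,25,26,27,28,29,30,31}
step 17: d <- min(9, -2)              {0,1,2,3,4,5,6,7,8,9,10,11,12,13,14,15,16,17,18,19,20,21,22,23,24,25,26,27,28,29,30,31}
step 18: d <- (max(d, a) % 3)         {0,1,2,3,4,5,6,7,8,9,10,11,12,13,14,15,16,17,18,19,20,21,22,23,24,25,26,27,28,29,30,31}
step 19: a <- a                       {0,1,2,3,4,5,6,7,8,9,10,11,12,13,14,15,16,17,18,19,20,21,22,23,24,25,26,27,28,29,30,31}

Answer: 20 steps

a: 4,4,4,4,4,4,4,4,6,6,6,6,6,6,6,6,8,8,8,8,8,8,8,8,10,10,10,10,10,10,10,10
d: 1,1,1,1,1,1,1,1,0,0,0,0,0,0,0,0,2,2,2,2,2,2,2,2,1,1,1,1,1,1,1,1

steps = 20; useful = 496; efficiency = 496/640 = 31/40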